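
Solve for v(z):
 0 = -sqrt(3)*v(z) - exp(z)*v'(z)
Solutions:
 v(z) = C1*exp(sqrt(3)*exp(-z))


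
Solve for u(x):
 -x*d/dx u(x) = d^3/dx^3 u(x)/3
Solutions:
 u(x) = C1 + Integral(C2*airyai(-3^(1/3)*x) + C3*airybi(-3^(1/3)*x), x)


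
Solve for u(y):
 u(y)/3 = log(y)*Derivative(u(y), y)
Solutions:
 u(y) = C1*exp(li(y)/3)


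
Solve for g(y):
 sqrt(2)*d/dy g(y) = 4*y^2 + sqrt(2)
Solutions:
 g(y) = C1 + 2*sqrt(2)*y^3/3 + y


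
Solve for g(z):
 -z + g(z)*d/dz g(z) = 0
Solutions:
 g(z) = -sqrt(C1 + z^2)
 g(z) = sqrt(C1 + z^2)


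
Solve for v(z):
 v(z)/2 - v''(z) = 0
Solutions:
 v(z) = C1*exp(-sqrt(2)*z/2) + C2*exp(sqrt(2)*z/2)


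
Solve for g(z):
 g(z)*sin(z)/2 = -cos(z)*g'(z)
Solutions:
 g(z) = C1*sqrt(cos(z))


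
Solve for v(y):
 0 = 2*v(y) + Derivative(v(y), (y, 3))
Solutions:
 v(y) = C3*exp(-2^(1/3)*y) + (C1*sin(2^(1/3)*sqrt(3)*y/2) + C2*cos(2^(1/3)*sqrt(3)*y/2))*exp(2^(1/3)*y/2)


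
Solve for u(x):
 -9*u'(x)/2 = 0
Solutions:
 u(x) = C1


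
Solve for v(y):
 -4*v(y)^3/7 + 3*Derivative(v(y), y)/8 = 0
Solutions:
 v(y) = -sqrt(42)*sqrt(-1/(C1 + 32*y))/2
 v(y) = sqrt(42)*sqrt(-1/(C1 + 32*y))/2


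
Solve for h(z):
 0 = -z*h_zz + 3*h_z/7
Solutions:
 h(z) = C1 + C2*z^(10/7)


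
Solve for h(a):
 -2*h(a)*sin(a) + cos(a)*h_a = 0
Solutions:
 h(a) = C1/cos(a)^2


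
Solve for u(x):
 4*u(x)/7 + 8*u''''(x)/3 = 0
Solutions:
 u(x) = (C1*sin(6^(1/4)*7^(3/4)*x/14) + C2*cos(6^(1/4)*7^(3/4)*x/14))*exp(-6^(1/4)*7^(3/4)*x/14) + (C3*sin(6^(1/4)*7^(3/4)*x/14) + C4*cos(6^(1/4)*7^(3/4)*x/14))*exp(6^(1/4)*7^(3/4)*x/14)


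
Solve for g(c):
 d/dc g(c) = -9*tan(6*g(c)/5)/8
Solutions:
 g(c) = -5*asin(C1*exp(-27*c/20))/6 + 5*pi/6
 g(c) = 5*asin(C1*exp(-27*c/20))/6


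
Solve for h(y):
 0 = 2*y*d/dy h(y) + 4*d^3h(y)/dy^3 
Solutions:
 h(y) = C1 + Integral(C2*airyai(-2^(2/3)*y/2) + C3*airybi(-2^(2/3)*y/2), y)


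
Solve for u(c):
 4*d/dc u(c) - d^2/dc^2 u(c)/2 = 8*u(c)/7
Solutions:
 u(c) = C1*exp(4*c*(1 - sqrt(42)/7)) + C2*exp(4*c*(sqrt(42)/7 + 1))


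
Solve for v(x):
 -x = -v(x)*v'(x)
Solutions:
 v(x) = -sqrt(C1 + x^2)
 v(x) = sqrt(C1 + x^2)


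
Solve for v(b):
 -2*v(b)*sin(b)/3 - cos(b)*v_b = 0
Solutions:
 v(b) = C1*cos(b)^(2/3)


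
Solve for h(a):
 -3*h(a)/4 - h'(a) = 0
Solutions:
 h(a) = C1*exp(-3*a/4)


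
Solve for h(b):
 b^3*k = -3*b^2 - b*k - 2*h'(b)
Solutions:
 h(b) = C1 - b^4*k/8 - b^3/2 - b^2*k/4


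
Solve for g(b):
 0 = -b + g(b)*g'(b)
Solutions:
 g(b) = -sqrt(C1 + b^2)
 g(b) = sqrt(C1 + b^2)


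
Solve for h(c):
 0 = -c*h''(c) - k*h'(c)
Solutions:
 h(c) = C1 + c^(1 - re(k))*(C2*sin(log(c)*Abs(im(k))) + C3*cos(log(c)*im(k)))


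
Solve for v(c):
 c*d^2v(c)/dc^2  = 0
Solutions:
 v(c) = C1 + C2*c


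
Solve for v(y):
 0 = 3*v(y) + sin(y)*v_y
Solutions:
 v(y) = C1*(cos(y) + 1)^(3/2)/(cos(y) - 1)^(3/2)


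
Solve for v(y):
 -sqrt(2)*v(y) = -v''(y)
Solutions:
 v(y) = C1*exp(-2^(1/4)*y) + C2*exp(2^(1/4)*y)


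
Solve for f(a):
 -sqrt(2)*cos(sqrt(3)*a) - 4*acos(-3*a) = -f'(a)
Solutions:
 f(a) = C1 + 4*a*acos(-3*a) + 4*sqrt(1 - 9*a^2)/3 + sqrt(6)*sin(sqrt(3)*a)/3


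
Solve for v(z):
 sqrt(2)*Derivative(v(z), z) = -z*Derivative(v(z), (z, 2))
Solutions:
 v(z) = C1 + C2*z^(1 - sqrt(2))


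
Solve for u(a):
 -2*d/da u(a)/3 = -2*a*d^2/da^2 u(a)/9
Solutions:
 u(a) = C1 + C2*a^4


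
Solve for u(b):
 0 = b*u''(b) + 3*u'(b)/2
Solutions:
 u(b) = C1 + C2/sqrt(b)


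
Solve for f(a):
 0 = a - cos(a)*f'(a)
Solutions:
 f(a) = C1 + Integral(a/cos(a), a)


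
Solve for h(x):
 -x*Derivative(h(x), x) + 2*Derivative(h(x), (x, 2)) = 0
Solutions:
 h(x) = C1 + C2*erfi(x/2)


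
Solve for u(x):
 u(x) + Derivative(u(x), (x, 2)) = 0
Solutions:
 u(x) = C1*sin(x) + C2*cos(x)


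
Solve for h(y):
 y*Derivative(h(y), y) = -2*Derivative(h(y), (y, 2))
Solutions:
 h(y) = C1 + C2*erf(y/2)


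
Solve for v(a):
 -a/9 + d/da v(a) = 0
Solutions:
 v(a) = C1 + a^2/18


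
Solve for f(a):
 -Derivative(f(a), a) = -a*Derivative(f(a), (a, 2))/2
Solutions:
 f(a) = C1 + C2*a^3


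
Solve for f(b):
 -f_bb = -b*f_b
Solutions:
 f(b) = C1 + C2*erfi(sqrt(2)*b/2)


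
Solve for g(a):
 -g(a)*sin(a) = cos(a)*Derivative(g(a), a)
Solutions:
 g(a) = C1*cos(a)


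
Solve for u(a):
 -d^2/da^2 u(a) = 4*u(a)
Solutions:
 u(a) = C1*sin(2*a) + C2*cos(2*a)


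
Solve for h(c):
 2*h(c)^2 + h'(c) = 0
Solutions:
 h(c) = 1/(C1 + 2*c)


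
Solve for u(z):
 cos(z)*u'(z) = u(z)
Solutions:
 u(z) = C1*sqrt(sin(z) + 1)/sqrt(sin(z) - 1)


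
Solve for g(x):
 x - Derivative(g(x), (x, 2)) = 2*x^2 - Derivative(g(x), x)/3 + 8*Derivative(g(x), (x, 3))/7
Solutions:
 g(x) = C1 + C2*exp(x*(-21 + sqrt(1113))/48) + C3*exp(-x*(21 + sqrt(1113))/48) + 2*x^3 + 33*x^2/2 + 981*x/7


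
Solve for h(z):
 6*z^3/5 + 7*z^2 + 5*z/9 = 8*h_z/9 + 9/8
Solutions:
 h(z) = C1 + 27*z^4/80 + 21*z^3/8 + 5*z^2/16 - 81*z/64


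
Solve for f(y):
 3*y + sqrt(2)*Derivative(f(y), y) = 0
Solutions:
 f(y) = C1 - 3*sqrt(2)*y^2/4


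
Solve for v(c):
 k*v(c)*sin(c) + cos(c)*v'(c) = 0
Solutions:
 v(c) = C1*exp(k*log(cos(c)))


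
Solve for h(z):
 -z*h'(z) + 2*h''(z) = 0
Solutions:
 h(z) = C1 + C2*erfi(z/2)


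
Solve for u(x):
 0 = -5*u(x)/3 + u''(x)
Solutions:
 u(x) = C1*exp(-sqrt(15)*x/3) + C2*exp(sqrt(15)*x/3)


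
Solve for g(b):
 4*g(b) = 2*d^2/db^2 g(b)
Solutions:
 g(b) = C1*exp(-sqrt(2)*b) + C2*exp(sqrt(2)*b)


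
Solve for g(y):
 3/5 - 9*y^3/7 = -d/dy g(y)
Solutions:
 g(y) = C1 + 9*y^4/28 - 3*y/5


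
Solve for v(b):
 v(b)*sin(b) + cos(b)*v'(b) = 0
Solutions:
 v(b) = C1*cos(b)


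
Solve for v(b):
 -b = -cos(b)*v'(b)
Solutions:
 v(b) = C1 + Integral(b/cos(b), b)


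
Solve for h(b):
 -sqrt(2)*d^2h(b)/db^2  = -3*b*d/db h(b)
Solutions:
 h(b) = C1 + C2*erfi(2^(1/4)*sqrt(3)*b/2)


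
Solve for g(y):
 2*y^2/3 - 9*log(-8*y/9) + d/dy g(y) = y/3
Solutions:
 g(y) = C1 - 2*y^3/9 + y^2/6 + 9*y*log(-y) + 9*y*(-2*log(3) - 1 + 3*log(2))


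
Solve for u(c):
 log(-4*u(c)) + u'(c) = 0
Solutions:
 Integral(1/(log(-_y) + 2*log(2)), (_y, u(c))) = C1 - c


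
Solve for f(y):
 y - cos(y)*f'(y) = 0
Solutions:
 f(y) = C1 + Integral(y/cos(y), y)


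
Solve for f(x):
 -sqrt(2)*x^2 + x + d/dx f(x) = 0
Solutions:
 f(x) = C1 + sqrt(2)*x^3/3 - x^2/2


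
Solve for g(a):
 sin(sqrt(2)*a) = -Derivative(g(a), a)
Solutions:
 g(a) = C1 + sqrt(2)*cos(sqrt(2)*a)/2


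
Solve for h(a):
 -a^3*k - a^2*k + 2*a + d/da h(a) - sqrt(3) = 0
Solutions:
 h(a) = C1 + a^4*k/4 + a^3*k/3 - a^2 + sqrt(3)*a


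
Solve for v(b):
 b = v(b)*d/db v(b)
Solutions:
 v(b) = -sqrt(C1 + b^2)
 v(b) = sqrt(C1 + b^2)


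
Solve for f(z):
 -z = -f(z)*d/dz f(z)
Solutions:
 f(z) = -sqrt(C1 + z^2)
 f(z) = sqrt(C1 + z^2)


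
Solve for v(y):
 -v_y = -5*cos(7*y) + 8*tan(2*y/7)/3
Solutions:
 v(y) = C1 + 28*log(cos(2*y/7))/3 + 5*sin(7*y)/7


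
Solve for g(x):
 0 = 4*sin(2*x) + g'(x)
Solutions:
 g(x) = C1 + 2*cos(2*x)


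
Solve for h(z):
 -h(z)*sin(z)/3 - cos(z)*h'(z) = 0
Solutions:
 h(z) = C1*cos(z)^(1/3)


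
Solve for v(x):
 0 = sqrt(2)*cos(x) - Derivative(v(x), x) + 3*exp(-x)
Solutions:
 v(x) = C1 + sqrt(2)*sin(x) - 3*exp(-x)


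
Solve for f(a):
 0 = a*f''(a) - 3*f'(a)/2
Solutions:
 f(a) = C1 + C2*a^(5/2)


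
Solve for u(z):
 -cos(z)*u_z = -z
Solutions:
 u(z) = C1 + Integral(z/cos(z), z)


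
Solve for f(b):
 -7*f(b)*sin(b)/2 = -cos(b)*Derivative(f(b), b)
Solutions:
 f(b) = C1/cos(b)^(7/2)


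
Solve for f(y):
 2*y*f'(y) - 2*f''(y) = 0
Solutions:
 f(y) = C1 + C2*erfi(sqrt(2)*y/2)


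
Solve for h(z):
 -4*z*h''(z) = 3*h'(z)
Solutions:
 h(z) = C1 + C2*z^(1/4)


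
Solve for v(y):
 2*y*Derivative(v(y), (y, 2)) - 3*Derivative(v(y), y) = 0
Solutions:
 v(y) = C1 + C2*y^(5/2)


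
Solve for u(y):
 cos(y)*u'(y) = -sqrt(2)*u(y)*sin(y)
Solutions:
 u(y) = C1*cos(y)^(sqrt(2))


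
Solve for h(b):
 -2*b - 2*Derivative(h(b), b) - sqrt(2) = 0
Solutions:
 h(b) = C1 - b^2/2 - sqrt(2)*b/2


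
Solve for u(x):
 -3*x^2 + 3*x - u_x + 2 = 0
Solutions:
 u(x) = C1 - x^3 + 3*x^2/2 + 2*x


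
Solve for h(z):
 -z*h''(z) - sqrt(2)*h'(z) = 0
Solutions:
 h(z) = C1 + C2*z^(1 - sqrt(2))


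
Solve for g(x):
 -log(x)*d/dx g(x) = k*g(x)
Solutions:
 g(x) = C1*exp(-k*li(x))


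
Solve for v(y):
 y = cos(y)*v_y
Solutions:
 v(y) = C1 + Integral(y/cos(y), y)


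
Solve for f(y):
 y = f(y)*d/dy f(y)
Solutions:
 f(y) = -sqrt(C1 + y^2)
 f(y) = sqrt(C1 + y^2)


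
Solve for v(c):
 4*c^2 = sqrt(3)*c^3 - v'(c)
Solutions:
 v(c) = C1 + sqrt(3)*c^4/4 - 4*c^3/3


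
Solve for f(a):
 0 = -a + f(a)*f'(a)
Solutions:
 f(a) = -sqrt(C1 + a^2)
 f(a) = sqrt(C1 + a^2)


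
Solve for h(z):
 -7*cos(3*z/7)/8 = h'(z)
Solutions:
 h(z) = C1 - 49*sin(3*z/7)/24


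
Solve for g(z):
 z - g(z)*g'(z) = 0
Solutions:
 g(z) = -sqrt(C1 + z^2)
 g(z) = sqrt(C1 + z^2)


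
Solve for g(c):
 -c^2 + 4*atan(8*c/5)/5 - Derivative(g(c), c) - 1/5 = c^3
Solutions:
 g(c) = C1 - c^4/4 - c^3/3 + 4*c*atan(8*c/5)/5 - c/5 - log(64*c^2 + 25)/4


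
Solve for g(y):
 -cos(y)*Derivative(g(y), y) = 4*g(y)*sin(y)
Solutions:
 g(y) = C1*cos(y)^4


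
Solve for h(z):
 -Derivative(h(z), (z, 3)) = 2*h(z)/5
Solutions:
 h(z) = C3*exp(-2^(1/3)*5^(2/3)*z/5) + (C1*sin(2^(1/3)*sqrt(3)*5^(2/3)*z/10) + C2*cos(2^(1/3)*sqrt(3)*5^(2/3)*z/10))*exp(2^(1/3)*5^(2/3)*z/10)


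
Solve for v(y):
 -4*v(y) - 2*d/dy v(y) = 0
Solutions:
 v(y) = C1*exp(-2*y)


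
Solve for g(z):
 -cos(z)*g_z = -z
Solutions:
 g(z) = C1 + Integral(z/cos(z), z)


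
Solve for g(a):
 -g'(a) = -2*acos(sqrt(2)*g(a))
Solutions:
 Integral(1/acos(sqrt(2)*_y), (_y, g(a))) = C1 + 2*a


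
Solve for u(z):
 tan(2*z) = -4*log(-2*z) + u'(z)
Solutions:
 u(z) = C1 + 4*z*log(-z) - 4*z + 4*z*log(2) - log(cos(2*z))/2


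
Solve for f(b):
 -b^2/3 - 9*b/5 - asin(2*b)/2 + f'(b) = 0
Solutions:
 f(b) = C1 + b^3/9 + 9*b^2/10 + b*asin(2*b)/2 + sqrt(1 - 4*b^2)/4


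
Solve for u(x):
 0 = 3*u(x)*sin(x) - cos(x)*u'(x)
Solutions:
 u(x) = C1/cos(x)^3


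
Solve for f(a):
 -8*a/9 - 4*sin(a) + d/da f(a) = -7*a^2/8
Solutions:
 f(a) = C1 - 7*a^3/24 + 4*a^2/9 - 4*cos(a)


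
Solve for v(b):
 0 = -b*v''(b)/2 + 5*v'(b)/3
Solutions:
 v(b) = C1 + C2*b^(13/3)


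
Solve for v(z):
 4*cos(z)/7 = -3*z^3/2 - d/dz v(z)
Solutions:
 v(z) = C1 - 3*z^4/8 - 4*sin(z)/7


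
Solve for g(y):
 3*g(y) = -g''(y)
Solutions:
 g(y) = C1*sin(sqrt(3)*y) + C2*cos(sqrt(3)*y)


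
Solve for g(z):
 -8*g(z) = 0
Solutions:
 g(z) = 0


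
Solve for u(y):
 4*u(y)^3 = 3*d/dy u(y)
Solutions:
 u(y) = -sqrt(6)*sqrt(-1/(C1 + 4*y))/2
 u(y) = sqrt(6)*sqrt(-1/(C1 + 4*y))/2


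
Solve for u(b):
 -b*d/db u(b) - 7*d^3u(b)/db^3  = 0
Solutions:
 u(b) = C1 + Integral(C2*airyai(-7^(2/3)*b/7) + C3*airybi(-7^(2/3)*b/7), b)


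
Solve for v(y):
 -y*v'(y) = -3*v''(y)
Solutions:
 v(y) = C1 + C2*erfi(sqrt(6)*y/6)


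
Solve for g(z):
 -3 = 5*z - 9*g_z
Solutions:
 g(z) = C1 + 5*z^2/18 + z/3


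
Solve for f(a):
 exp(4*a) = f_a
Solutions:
 f(a) = C1 + exp(4*a)/4


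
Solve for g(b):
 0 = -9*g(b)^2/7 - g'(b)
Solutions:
 g(b) = 7/(C1 + 9*b)


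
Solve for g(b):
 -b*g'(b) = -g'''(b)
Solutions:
 g(b) = C1 + Integral(C2*airyai(b) + C3*airybi(b), b)


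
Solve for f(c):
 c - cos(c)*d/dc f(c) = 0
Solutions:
 f(c) = C1 + Integral(c/cos(c), c)


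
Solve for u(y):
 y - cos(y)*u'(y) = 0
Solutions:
 u(y) = C1 + Integral(y/cos(y), y)


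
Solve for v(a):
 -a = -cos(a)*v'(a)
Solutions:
 v(a) = C1 + Integral(a/cos(a), a)


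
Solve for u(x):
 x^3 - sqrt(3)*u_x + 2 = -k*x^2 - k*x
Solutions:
 u(x) = C1 + sqrt(3)*k*x^3/9 + sqrt(3)*k*x^2/6 + sqrt(3)*x^4/12 + 2*sqrt(3)*x/3


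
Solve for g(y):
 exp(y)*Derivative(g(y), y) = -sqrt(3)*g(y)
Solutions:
 g(y) = C1*exp(sqrt(3)*exp(-y))


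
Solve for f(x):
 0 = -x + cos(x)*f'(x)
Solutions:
 f(x) = C1 + Integral(x/cos(x), x)


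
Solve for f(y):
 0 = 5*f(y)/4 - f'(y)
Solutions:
 f(y) = C1*exp(5*y/4)


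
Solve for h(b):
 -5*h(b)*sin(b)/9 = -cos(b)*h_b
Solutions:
 h(b) = C1/cos(b)^(5/9)


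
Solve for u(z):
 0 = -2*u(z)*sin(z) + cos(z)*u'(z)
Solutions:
 u(z) = C1/cos(z)^2


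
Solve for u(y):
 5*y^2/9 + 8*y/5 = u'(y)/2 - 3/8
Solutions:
 u(y) = C1 + 10*y^3/27 + 8*y^2/5 + 3*y/4


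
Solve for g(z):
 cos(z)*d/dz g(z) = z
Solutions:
 g(z) = C1 + Integral(z/cos(z), z)


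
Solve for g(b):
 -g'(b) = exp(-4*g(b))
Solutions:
 g(b) = log(-I*(C1 - 4*b)^(1/4))
 g(b) = log(I*(C1 - 4*b)^(1/4))
 g(b) = log(-(C1 - 4*b)^(1/4))
 g(b) = log(C1 - 4*b)/4


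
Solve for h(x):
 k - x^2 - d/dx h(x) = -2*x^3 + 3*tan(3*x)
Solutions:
 h(x) = C1 + k*x + x^4/2 - x^3/3 + log(cos(3*x))


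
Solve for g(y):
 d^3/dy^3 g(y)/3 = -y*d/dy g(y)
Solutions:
 g(y) = C1 + Integral(C2*airyai(-3^(1/3)*y) + C3*airybi(-3^(1/3)*y), y)


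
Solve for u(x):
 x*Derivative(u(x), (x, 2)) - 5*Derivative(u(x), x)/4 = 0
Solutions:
 u(x) = C1 + C2*x^(9/4)


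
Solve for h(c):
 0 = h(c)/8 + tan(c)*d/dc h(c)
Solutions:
 h(c) = C1/sin(c)^(1/8)


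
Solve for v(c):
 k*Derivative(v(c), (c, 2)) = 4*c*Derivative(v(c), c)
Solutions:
 v(c) = C1 + C2*erf(sqrt(2)*c*sqrt(-1/k))/sqrt(-1/k)


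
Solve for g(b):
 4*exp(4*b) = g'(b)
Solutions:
 g(b) = C1 + exp(4*b)


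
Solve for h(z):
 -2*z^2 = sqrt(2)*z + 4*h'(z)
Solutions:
 h(z) = C1 - z^3/6 - sqrt(2)*z^2/8


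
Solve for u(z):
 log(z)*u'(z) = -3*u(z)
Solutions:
 u(z) = C1*exp(-3*li(z))


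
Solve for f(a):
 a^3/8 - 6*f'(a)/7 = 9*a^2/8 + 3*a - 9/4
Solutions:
 f(a) = C1 + 7*a^4/192 - 7*a^3/16 - 7*a^2/4 + 21*a/8


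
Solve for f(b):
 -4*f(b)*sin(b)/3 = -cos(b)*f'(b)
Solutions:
 f(b) = C1/cos(b)^(4/3)


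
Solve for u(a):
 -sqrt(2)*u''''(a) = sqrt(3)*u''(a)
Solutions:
 u(a) = C1 + C2*a + C3*sin(2^(3/4)*3^(1/4)*a/2) + C4*cos(2^(3/4)*3^(1/4)*a/2)


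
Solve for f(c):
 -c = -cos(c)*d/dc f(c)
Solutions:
 f(c) = C1 + Integral(c/cos(c), c)


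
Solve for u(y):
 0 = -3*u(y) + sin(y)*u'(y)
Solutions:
 u(y) = C1*(cos(y) - 1)^(3/2)/(cos(y) + 1)^(3/2)


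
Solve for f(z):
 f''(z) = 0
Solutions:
 f(z) = C1 + C2*z


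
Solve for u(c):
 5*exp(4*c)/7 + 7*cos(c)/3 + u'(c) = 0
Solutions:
 u(c) = C1 - 5*exp(4*c)/28 - 7*sin(c)/3


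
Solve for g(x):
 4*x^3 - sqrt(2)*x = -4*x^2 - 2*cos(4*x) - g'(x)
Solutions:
 g(x) = C1 - x^4 - 4*x^3/3 + sqrt(2)*x^2/2 - sin(4*x)/2


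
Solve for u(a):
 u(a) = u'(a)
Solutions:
 u(a) = C1*exp(a)


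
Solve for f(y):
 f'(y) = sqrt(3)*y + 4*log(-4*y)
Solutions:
 f(y) = C1 + sqrt(3)*y^2/2 + 4*y*log(-y) + 4*y*(-1 + 2*log(2))


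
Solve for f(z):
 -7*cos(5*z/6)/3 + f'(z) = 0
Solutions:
 f(z) = C1 + 14*sin(5*z/6)/5


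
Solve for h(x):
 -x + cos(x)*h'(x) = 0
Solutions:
 h(x) = C1 + Integral(x/cos(x), x)


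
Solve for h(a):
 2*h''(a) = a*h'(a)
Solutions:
 h(a) = C1 + C2*erfi(a/2)


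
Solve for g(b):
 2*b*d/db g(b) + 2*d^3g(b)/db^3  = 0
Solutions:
 g(b) = C1 + Integral(C2*airyai(-b) + C3*airybi(-b), b)


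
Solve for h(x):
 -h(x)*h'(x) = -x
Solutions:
 h(x) = -sqrt(C1 + x^2)
 h(x) = sqrt(C1 + x^2)


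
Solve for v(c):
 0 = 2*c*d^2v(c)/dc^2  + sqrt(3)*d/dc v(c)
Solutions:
 v(c) = C1 + C2*c^(1 - sqrt(3)/2)


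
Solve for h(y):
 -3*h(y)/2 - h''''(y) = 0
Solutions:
 h(y) = (C1*sin(6^(1/4)*y/2) + C2*cos(6^(1/4)*y/2))*exp(-6^(1/4)*y/2) + (C3*sin(6^(1/4)*y/2) + C4*cos(6^(1/4)*y/2))*exp(6^(1/4)*y/2)


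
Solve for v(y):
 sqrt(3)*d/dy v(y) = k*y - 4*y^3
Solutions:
 v(y) = C1 + sqrt(3)*k*y^2/6 - sqrt(3)*y^4/3


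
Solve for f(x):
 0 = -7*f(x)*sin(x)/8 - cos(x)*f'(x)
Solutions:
 f(x) = C1*cos(x)^(7/8)


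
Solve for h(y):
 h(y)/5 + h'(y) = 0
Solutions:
 h(y) = C1*exp(-y/5)


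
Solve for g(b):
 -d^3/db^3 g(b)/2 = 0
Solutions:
 g(b) = C1 + C2*b + C3*b^2


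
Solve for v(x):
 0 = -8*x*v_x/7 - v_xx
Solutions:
 v(x) = C1 + C2*erf(2*sqrt(7)*x/7)


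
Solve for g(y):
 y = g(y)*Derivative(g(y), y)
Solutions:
 g(y) = -sqrt(C1 + y^2)
 g(y) = sqrt(C1 + y^2)


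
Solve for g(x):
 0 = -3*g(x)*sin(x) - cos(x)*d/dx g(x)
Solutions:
 g(x) = C1*cos(x)^3


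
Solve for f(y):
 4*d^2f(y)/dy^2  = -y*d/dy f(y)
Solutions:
 f(y) = C1 + C2*erf(sqrt(2)*y/4)


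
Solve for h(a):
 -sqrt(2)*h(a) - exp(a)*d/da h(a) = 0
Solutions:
 h(a) = C1*exp(sqrt(2)*exp(-a))


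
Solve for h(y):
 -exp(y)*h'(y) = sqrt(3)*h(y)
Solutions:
 h(y) = C1*exp(sqrt(3)*exp(-y))


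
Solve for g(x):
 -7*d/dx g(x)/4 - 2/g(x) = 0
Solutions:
 g(x) = -sqrt(C1 - 112*x)/7
 g(x) = sqrt(C1 - 112*x)/7


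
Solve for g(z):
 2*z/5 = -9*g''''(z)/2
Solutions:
 g(z) = C1 + C2*z + C3*z^2 + C4*z^3 - z^5/1350


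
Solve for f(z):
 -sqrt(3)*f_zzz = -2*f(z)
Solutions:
 f(z) = C3*exp(2^(1/3)*3^(5/6)*z/3) + (C1*sin(6^(1/3)*z/2) + C2*cos(6^(1/3)*z/2))*exp(-2^(1/3)*3^(5/6)*z/6)


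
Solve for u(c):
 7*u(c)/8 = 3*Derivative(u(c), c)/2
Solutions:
 u(c) = C1*exp(7*c/12)


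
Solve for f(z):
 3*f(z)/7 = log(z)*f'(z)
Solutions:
 f(z) = C1*exp(3*li(z)/7)


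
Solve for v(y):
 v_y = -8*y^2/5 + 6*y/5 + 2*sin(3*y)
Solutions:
 v(y) = C1 - 8*y^3/15 + 3*y^2/5 - 2*cos(3*y)/3


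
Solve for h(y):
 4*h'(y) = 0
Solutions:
 h(y) = C1


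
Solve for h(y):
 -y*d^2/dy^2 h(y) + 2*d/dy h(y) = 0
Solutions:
 h(y) = C1 + C2*y^3


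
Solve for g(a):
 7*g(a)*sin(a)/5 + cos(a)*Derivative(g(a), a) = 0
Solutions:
 g(a) = C1*cos(a)^(7/5)


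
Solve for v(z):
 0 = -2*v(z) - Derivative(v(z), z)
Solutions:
 v(z) = C1*exp(-2*z)


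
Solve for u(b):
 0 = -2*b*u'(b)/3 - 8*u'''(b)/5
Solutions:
 u(b) = C1 + Integral(C2*airyai(-90^(1/3)*b/6) + C3*airybi(-90^(1/3)*b/6), b)


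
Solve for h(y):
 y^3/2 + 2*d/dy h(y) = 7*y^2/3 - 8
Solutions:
 h(y) = C1 - y^4/16 + 7*y^3/18 - 4*y


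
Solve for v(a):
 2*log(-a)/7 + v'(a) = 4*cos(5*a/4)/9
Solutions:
 v(a) = C1 - 2*a*log(-a)/7 + 2*a/7 + 16*sin(5*a/4)/45


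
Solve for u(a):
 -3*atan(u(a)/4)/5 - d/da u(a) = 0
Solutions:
 Integral(1/atan(_y/4), (_y, u(a))) = C1 - 3*a/5


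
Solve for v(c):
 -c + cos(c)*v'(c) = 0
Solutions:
 v(c) = C1 + Integral(c/cos(c), c)


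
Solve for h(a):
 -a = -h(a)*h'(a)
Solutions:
 h(a) = -sqrt(C1 + a^2)
 h(a) = sqrt(C1 + a^2)


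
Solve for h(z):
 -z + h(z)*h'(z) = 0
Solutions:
 h(z) = -sqrt(C1 + z^2)
 h(z) = sqrt(C1 + z^2)


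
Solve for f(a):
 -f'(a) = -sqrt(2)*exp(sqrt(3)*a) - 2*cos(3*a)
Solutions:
 f(a) = C1 + sqrt(6)*exp(sqrt(3)*a)/3 + 2*sin(3*a)/3


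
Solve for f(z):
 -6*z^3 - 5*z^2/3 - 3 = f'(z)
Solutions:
 f(z) = C1 - 3*z^4/2 - 5*z^3/9 - 3*z


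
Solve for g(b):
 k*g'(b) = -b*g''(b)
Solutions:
 g(b) = C1 + b^(1 - re(k))*(C2*sin(log(b)*Abs(im(k))) + C3*cos(log(b)*im(k)))


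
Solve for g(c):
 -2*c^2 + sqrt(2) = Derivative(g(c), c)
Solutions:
 g(c) = C1 - 2*c^3/3 + sqrt(2)*c


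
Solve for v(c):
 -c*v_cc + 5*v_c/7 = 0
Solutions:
 v(c) = C1 + C2*c^(12/7)


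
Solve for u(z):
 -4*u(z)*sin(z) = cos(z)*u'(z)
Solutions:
 u(z) = C1*cos(z)^4


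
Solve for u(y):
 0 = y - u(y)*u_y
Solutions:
 u(y) = -sqrt(C1 + y^2)
 u(y) = sqrt(C1 + y^2)


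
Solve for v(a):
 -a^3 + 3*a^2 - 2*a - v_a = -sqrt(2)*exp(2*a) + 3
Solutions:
 v(a) = C1 - a^4/4 + a^3 - a^2 - 3*a + sqrt(2)*exp(2*a)/2


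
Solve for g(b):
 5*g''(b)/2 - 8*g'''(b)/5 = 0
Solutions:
 g(b) = C1 + C2*b + C3*exp(25*b/16)


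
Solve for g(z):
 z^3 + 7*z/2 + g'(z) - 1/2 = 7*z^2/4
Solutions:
 g(z) = C1 - z^4/4 + 7*z^3/12 - 7*z^2/4 + z/2


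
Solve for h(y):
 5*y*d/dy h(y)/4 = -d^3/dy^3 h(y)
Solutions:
 h(y) = C1 + Integral(C2*airyai(-10^(1/3)*y/2) + C3*airybi(-10^(1/3)*y/2), y)


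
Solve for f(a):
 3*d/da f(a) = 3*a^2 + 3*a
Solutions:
 f(a) = C1 + a^3/3 + a^2/2


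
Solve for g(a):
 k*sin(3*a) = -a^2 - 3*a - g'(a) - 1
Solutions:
 g(a) = C1 - a^3/3 - 3*a^2/2 - a + k*cos(3*a)/3


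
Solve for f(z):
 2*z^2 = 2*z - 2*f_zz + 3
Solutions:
 f(z) = C1 + C2*z - z^4/12 + z^3/6 + 3*z^2/4


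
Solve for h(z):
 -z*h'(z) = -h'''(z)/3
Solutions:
 h(z) = C1 + Integral(C2*airyai(3^(1/3)*z) + C3*airybi(3^(1/3)*z), z)


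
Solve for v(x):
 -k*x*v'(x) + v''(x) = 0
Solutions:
 v(x) = Piecewise((-sqrt(2)*sqrt(pi)*C1*erf(sqrt(2)*x*sqrt(-k)/2)/(2*sqrt(-k)) - C2, (k > 0) | (k < 0)), (-C1*x - C2, True))


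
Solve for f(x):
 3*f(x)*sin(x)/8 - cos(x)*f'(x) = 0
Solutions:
 f(x) = C1/cos(x)^(3/8)


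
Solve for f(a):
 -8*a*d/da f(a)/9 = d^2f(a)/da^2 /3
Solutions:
 f(a) = C1 + C2*erf(2*sqrt(3)*a/3)


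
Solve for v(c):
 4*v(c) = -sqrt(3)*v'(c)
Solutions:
 v(c) = C1*exp(-4*sqrt(3)*c/3)


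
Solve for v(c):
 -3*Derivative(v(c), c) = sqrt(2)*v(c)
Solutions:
 v(c) = C1*exp(-sqrt(2)*c/3)


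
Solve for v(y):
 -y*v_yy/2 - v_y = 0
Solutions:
 v(y) = C1 + C2/y


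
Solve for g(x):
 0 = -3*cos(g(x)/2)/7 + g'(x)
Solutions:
 -3*x/7 - log(sin(g(x)/2) - 1) + log(sin(g(x)/2) + 1) = C1


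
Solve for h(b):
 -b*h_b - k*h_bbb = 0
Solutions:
 h(b) = C1 + Integral(C2*airyai(b*(-1/k)^(1/3)) + C3*airybi(b*(-1/k)^(1/3)), b)


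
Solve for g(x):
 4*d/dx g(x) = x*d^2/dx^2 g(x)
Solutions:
 g(x) = C1 + C2*x^5


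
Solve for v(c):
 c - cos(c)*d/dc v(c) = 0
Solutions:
 v(c) = C1 + Integral(c/cos(c), c)


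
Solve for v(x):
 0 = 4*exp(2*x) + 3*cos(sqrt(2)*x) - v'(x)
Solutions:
 v(x) = C1 + 2*exp(2*x) + 3*sqrt(2)*sin(sqrt(2)*x)/2


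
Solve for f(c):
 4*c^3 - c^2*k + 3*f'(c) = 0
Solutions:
 f(c) = C1 - c^4/3 + c^3*k/9


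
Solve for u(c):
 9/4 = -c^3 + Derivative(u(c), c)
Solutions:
 u(c) = C1 + c^4/4 + 9*c/4


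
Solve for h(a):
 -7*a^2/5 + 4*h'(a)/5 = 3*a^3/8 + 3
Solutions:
 h(a) = C1 + 15*a^4/128 + 7*a^3/12 + 15*a/4


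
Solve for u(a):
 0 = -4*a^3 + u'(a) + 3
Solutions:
 u(a) = C1 + a^4 - 3*a


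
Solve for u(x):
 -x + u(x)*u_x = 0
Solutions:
 u(x) = -sqrt(C1 + x^2)
 u(x) = sqrt(C1 + x^2)


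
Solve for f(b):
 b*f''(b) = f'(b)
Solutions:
 f(b) = C1 + C2*b^2


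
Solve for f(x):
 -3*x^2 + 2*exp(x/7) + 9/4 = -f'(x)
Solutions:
 f(x) = C1 + x^3 - 9*x/4 - 14*exp(x/7)


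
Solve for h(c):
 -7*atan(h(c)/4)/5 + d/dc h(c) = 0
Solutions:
 Integral(1/atan(_y/4), (_y, h(c))) = C1 + 7*c/5


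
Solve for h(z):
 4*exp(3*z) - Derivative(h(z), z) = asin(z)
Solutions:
 h(z) = C1 - z*asin(z) - sqrt(1 - z^2) + 4*exp(3*z)/3


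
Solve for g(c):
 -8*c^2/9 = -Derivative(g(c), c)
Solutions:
 g(c) = C1 + 8*c^3/27


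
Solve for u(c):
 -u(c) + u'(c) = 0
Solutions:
 u(c) = C1*exp(c)


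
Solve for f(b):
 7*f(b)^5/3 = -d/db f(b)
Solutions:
 f(b) = -3^(1/4)*(1/(C1 + 28*b))^(1/4)
 f(b) = 3^(1/4)*(1/(C1 + 28*b))^(1/4)
 f(b) = -3^(1/4)*I*(1/(C1 + 28*b))^(1/4)
 f(b) = 3^(1/4)*I*(1/(C1 + 28*b))^(1/4)


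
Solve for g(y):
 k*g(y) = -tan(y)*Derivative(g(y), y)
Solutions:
 g(y) = C1*exp(-k*log(sin(y)))


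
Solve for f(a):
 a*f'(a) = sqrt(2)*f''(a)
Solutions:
 f(a) = C1 + C2*erfi(2^(1/4)*a/2)


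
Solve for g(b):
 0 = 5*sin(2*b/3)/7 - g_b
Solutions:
 g(b) = C1 - 15*cos(2*b/3)/14


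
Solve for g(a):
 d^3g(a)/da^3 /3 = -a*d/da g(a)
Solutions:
 g(a) = C1 + Integral(C2*airyai(-3^(1/3)*a) + C3*airybi(-3^(1/3)*a), a)


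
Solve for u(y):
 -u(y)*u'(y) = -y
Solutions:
 u(y) = -sqrt(C1 + y^2)
 u(y) = sqrt(C1 + y^2)


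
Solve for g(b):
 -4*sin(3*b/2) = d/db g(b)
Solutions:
 g(b) = C1 + 8*cos(3*b/2)/3


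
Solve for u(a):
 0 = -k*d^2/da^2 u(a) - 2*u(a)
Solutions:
 u(a) = C1*exp(-sqrt(2)*a*sqrt(-1/k)) + C2*exp(sqrt(2)*a*sqrt(-1/k))


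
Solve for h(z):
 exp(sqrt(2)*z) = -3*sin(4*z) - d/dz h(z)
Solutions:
 h(z) = C1 - sqrt(2)*exp(sqrt(2)*z)/2 + 3*cos(4*z)/4


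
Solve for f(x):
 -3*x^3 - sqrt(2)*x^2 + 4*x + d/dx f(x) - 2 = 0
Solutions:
 f(x) = C1 + 3*x^4/4 + sqrt(2)*x^3/3 - 2*x^2 + 2*x


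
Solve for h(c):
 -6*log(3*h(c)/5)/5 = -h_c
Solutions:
 -5*Integral(1/(log(_y) - log(5) + log(3)), (_y, h(c)))/6 = C1 - c


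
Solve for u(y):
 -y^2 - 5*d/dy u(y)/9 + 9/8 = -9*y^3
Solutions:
 u(y) = C1 + 81*y^4/20 - 3*y^3/5 + 81*y/40


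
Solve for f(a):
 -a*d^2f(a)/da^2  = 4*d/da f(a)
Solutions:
 f(a) = C1 + C2/a^3


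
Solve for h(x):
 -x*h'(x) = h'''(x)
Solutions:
 h(x) = C1 + Integral(C2*airyai(-x) + C3*airybi(-x), x)


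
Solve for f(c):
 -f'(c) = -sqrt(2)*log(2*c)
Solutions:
 f(c) = C1 + sqrt(2)*c*log(c) - sqrt(2)*c + sqrt(2)*c*log(2)


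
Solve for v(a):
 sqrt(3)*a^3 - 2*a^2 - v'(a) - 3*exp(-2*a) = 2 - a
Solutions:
 v(a) = C1 + sqrt(3)*a^4/4 - 2*a^3/3 + a^2/2 - 2*a + 3*exp(-2*a)/2


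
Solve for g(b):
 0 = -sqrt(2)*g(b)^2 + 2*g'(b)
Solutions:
 g(b) = -2/(C1 + sqrt(2)*b)


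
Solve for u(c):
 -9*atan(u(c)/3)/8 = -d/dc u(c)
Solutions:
 Integral(1/atan(_y/3), (_y, u(c))) = C1 + 9*c/8


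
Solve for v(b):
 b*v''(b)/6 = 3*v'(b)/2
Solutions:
 v(b) = C1 + C2*b^10


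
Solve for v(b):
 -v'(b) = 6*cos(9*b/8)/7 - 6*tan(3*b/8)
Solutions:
 v(b) = C1 - 16*log(cos(3*b/8)) - 16*sin(9*b/8)/21


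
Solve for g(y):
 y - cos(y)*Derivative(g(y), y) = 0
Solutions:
 g(y) = C1 + Integral(y/cos(y), y)


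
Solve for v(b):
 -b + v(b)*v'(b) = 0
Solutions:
 v(b) = -sqrt(C1 + b^2)
 v(b) = sqrt(C1 + b^2)


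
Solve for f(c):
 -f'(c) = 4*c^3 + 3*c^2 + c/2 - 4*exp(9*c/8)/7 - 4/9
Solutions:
 f(c) = C1 - c^4 - c^3 - c^2/4 + 4*c/9 + 32*exp(9*c/8)/63


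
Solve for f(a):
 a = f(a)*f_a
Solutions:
 f(a) = -sqrt(C1 + a^2)
 f(a) = sqrt(C1 + a^2)


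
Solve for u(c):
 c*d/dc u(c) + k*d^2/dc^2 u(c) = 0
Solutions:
 u(c) = C1 + C2*sqrt(k)*erf(sqrt(2)*c*sqrt(1/k)/2)


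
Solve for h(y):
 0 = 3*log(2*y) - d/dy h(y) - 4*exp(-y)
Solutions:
 h(y) = C1 + 3*y*log(y) + 3*y*(-1 + log(2)) + 4*exp(-y)


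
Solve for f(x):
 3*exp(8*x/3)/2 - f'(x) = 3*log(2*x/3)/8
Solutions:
 f(x) = C1 - 3*x*log(x)/8 + 3*x*(-log(2) + 1 + log(3))/8 + 9*exp(8*x/3)/16


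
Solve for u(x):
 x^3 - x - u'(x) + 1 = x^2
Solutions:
 u(x) = C1 + x^4/4 - x^3/3 - x^2/2 + x


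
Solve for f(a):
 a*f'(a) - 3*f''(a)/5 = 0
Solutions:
 f(a) = C1 + C2*erfi(sqrt(30)*a/6)


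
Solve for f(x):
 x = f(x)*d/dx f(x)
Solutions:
 f(x) = -sqrt(C1 + x^2)
 f(x) = sqrt(C1 + x^2)


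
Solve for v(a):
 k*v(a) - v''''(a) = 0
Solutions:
 v(a) = C1*exp(-a*k^(1/4)) + C2*exp(a*k^(1/4)) + C3*exp(-I*a*k^(1/4)) + C4*exp(I*a*k^(1/4))


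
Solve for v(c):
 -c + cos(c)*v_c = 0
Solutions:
 v(c) = C1 + Integral(c/cos(c), c)


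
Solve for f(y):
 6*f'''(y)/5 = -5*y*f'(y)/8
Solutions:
 f(y) = C1 + Integral(C2*airyai(-30^(2/3)*y/12) + C3*airybi(-30^(2/3)*y/12), y)


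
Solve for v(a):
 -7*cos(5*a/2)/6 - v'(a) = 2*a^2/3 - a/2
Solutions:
 v(a) = C1 - 2*a^3/9 + a^2/4 - 7*sin(5*a/2)/15


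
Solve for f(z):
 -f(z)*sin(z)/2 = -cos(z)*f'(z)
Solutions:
 f(z) = C1/sqrt(cos(z))


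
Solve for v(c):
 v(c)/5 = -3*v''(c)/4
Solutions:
 v(c) = C1*sin(2*sqrt(15)*c/15) + C2*cos(2*sqrt(15)*c/15)


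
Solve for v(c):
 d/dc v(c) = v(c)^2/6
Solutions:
 v(c) = -6/(C1 + c)


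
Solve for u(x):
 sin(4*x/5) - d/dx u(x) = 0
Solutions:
 u(x) = C1 - 5*cos(4*x/5)/4


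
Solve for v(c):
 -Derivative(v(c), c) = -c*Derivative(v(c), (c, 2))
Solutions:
 v(c) = C1 + C2*c^2


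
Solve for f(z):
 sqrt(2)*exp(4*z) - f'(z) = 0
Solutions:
 f(z) = C1 + sqrt(2)*exp(4*z)/4


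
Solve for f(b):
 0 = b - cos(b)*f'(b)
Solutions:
 f(b) = C1 + Integral(b/cos(b), b)


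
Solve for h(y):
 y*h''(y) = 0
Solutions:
 h(y) = C1 + C2*y


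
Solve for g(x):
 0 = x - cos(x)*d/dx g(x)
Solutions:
 g(x) = C1 + Integral(x/cos(x), x)


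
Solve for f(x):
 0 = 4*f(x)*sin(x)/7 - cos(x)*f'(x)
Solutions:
 f(x) = C1/cos(x)^(4/7)


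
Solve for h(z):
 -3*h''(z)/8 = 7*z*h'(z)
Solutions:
 h(z) = C1 + C2*erf(2*sqrt(21)*z/3)


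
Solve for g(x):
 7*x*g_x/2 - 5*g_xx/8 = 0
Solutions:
 g(x) = C1 + C2*erfi(sqrt(70)*x/5)


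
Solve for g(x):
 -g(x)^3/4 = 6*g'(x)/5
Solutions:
 g(x) = -2*sqrt(3)*sqrt(-1/(C1 - 5*x))
 g(x) = 2*sqrt(3)*sqrt(-1/(C1 - 5*x))


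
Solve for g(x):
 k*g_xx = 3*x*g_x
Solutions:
 g(x) = C1 + C2*erf(sqrt(6)*x*sqrt(-1/k)/2)/sqrt(-1/k)


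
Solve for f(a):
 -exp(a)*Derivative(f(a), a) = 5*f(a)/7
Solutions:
 f(a) = C1*exp(5*exp(-a)/7)


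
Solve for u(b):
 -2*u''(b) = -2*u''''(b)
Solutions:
 u(b) = C1 + C2*b + C3*exp(-b) + C4*exp(b)


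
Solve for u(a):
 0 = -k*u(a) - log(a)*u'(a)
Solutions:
 u(a) = C1*exp(-k*li(a))


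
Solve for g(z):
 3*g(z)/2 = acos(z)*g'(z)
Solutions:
 g(z) = C1*exp(3*Integral(1/acos(z), z)/2)


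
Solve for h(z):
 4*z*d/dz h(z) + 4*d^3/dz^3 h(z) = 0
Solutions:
 h(z) = C1 + Integral(C2*airyai(-z) + C3*airybi(-z), z)


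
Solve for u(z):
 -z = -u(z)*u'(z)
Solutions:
 u(z) = -sqrt(C1 + z^2)
 u(z) = sqrt(C1 + z^2)


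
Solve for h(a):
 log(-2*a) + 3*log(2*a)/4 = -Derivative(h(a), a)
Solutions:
 h(a) = C1 - 7*a*log(a)/4 + a*(-7*log(2)/4 + 7/4 - I*pi)


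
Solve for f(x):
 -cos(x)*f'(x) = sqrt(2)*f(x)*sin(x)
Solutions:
 f(x) = C1*cos(x)^(sqrt(2))


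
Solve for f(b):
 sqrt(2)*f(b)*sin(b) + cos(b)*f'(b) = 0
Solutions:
 f(b) = C1*cos(b)^(sqrt(2))


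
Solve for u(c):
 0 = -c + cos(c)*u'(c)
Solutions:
 u(c) = C1 + Integral(c/cos(c), c)


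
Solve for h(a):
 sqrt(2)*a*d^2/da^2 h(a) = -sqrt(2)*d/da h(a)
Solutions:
 h(a) = C1 + C2*log(a)


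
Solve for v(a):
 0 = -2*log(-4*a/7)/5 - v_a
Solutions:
 v(a) = C1 - 2*a*log(-a)/5 + 2*a*(-2*log(2) + 1 + log(7))/5


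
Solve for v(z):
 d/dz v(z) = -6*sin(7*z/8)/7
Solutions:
 v(z) = C1 + 48*cos(7*z/8)/49


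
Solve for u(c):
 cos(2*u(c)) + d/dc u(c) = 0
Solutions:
 u(c) = -asin((C1 + exp(4*c))/(C1 - exp(4*c)))/2 + pi/2
 u(c) = asin((C1 + exp(4*c))/(C1 - exp(4*c)))/2


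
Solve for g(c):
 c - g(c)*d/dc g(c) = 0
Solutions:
 g(c) = -sqrt(C1 + c^2)
 g(c) = sqrt(C1 + c^2)


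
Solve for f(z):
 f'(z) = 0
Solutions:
 f(z) = C1


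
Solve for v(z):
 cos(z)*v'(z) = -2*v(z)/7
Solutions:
 v(z) = C1*(sin(z) - 1)^(1/7)/(sin(z) + 1)^(1/7)


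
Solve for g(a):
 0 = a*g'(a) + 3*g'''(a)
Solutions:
 g(a) = C1 + Integral(C2*airyai(-3^(2/3)*a/3) + C3*airybi(-3^(2/3)*a/3), a)


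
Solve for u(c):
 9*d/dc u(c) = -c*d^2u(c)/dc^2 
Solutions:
 u(c) = C1 + C2/c^8


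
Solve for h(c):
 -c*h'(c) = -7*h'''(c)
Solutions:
 h(c) = C1 + Integral(C2*airyai(7^(2/3)*c/7) + C3*airybi(7^(2/3)*c/7), c)


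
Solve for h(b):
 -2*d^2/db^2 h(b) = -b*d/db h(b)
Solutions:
 h(b) = C1 + C2*erfi(b/2)


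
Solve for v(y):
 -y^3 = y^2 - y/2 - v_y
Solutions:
 v(y) = C1 + y^4/4 + y^3/3 - y^2/4


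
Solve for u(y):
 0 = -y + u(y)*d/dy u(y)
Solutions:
 u(y) = -sqrt(C1 + y^2)
 u(y) = sqrt(C1 + y^2)


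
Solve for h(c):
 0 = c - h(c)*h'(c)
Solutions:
 h(c) = -sqrt(C1 + c^2)
 h(c) = sqrt(C1 + c^2)


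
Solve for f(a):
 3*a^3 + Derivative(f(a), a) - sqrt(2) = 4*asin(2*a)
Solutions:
 f(a) = C1 - 3*a^4/4 + 4*a*asin(2*a) + sqrt(2)*a + 2*sqrt(1 - 4*a^2)


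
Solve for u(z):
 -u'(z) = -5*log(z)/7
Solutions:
 u(z) = C1 + 5*z*log(z)/7 - 5*z/7


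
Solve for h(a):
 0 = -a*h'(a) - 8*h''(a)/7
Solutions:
 h(a) = C1 + C2*erf(sqrt(7)*a/4)


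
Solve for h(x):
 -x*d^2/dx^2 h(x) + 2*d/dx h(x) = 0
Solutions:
 h(x) = C1 + C2*x^3


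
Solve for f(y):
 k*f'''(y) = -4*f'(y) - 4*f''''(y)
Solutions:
 f(y) = C1 + C2*exp(-y*(k^2/(k^3 + sqrt(-k^6 + (k^3 + 864)^2) + 864)^(1/3) + k + (k^3 + sqrt(-k^6 + (k^3 + 864)^2) + 864)^(1/3))/12) + C3*exp(y*(-4*k^2/((-1 + sqrt(3)*I)*(k^3 + sqrt(-k^6 + (k^3 + 864)^2) + 864)^(1/3)) - 2*k + (k^3 + sqrt(-k^6 + (k^3 + 864)^2) + 864)^(1/3) - sqrt(3)*I*(k^3 + sqrt(-k^6 + (k^3 + 864)^2) + 864)^(1/3))/24) + C4*exp(y*(4*k^2/((1 + sqrt(3)*I)*(k^3 + sqrt(-k^6 + (k^3 + 864)^2) + 864)^(1/3)) - 2*k + (k^3 + sqrt(-k^6 + (k^3 + 864)^2) + 864)^(1/3) + sqrt(3)*I*(k^3 + sqrt(-k^6 + (k^3 + 864)^2) + 864)^(1/3))/24)


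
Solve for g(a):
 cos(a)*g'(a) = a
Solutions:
 g(a) = C1 + Integral(a/cos(a), a)


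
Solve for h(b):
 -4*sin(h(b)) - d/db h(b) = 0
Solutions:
 h(b) = -acos((-C1 - exp(8*b))/(C1 - exp(8*b))) + 2*pi
 h(b) = acos((-C1 - exp(8*b))/(C1 - exp(8*b)))


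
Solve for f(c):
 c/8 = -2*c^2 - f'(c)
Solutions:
 f(c) = C1 - 2*c^3/3 - c^2/16


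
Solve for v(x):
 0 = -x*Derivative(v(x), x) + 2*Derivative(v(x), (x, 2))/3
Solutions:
 v(x) = C1 + C2*erfi(sqrt(3)*x/2)


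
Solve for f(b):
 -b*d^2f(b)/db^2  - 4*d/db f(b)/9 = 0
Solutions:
 f(b) = C1 + C2*b^(5/9)


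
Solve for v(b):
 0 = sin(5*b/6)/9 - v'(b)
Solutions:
 v(b) = C1 - 2*cos(5*b/6)/15


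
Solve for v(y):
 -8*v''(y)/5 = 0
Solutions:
 v(y) = C1 + C2*y


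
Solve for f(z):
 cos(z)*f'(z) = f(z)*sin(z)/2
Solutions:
 f(z) = C1/sqrt(cos(z))


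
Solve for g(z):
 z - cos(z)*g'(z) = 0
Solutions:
 g(z) = C1 + Integral(z/cos(z), z)


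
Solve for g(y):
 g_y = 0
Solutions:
 g(y) = C1


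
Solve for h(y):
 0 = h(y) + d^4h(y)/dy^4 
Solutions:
 h(y) = (C1*sin(sqrt(2)*y/2) + C2*cos(sqrt(2)*y/2))*exp(-sqrt(2)*y/2) + (C3*sin(sqrt(2)*y/2) + C4*cos(sqrt(2)*y/2))*exp(sqrt(2)*y/2)


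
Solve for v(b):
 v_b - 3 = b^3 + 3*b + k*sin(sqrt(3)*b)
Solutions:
 v(b) = C1 + b^4/4 + 3*b^2/2 + 3*b - sqrt(3)*k*cos(sqrt(3)*b)/3


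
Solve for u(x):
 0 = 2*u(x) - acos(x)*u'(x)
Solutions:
 u(x) = C1*exp(2*Integral(1/acos(x), x))


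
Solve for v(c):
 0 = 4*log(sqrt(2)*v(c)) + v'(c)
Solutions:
 Integral(1/(2*log(_y) + log(2)), (_y, v(c)))/2 = C1 - c


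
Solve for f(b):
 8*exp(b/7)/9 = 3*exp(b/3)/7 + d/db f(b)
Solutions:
 f(b) = C1 + 56*exp(b/7)/9 - 9*exp(b/3)/7


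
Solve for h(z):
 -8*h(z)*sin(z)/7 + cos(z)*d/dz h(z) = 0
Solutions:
 h(z) = C1/cos(z)^(8/7)


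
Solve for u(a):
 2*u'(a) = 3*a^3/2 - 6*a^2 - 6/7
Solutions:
 u(a) = C1 + 3*a^4/16 - a^3 - 3*a/7


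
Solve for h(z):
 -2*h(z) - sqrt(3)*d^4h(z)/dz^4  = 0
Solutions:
 h(z) = (C1*sin(2^(3/4)*3^(7/8)*z/6) + C2*cos(2^(3/4)*3^(7/8)*z/6))*exp(-2^(3/4)*3^(7/8)*z/6) + (C3*sin(2^(3/4)*3^(7/8)*z/6) + C4*cos(2^(3/4)*3^(7/8)*z/6))*exp(2^(3/4)*3^(7/8)*z/6)


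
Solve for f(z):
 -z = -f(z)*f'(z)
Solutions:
 f(z) = -sqrt(C1 + z^2)
 f(z) = sqrt(C1 + z^2)


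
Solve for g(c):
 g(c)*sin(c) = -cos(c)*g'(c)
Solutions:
 g(c) = C1*cos(c)


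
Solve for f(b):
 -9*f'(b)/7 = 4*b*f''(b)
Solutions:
 f(b) = C1 + C2*b^(19/28)


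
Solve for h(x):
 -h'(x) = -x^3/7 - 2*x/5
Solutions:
 h(x) = C1 + x^4/28 + x^2/5


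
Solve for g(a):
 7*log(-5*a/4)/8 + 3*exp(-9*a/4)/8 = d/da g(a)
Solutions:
 g(a) = C1 + 7*a*log(-a)/8 + 7*a*(-2*log(2) - 1 + log(5))/8 - exp(-9*a/4)/6


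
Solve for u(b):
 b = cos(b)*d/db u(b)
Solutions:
 u(b) = C1 + Integral(b/cos(b), b)


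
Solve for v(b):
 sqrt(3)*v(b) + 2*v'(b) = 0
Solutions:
 v(b) = C1*exp(-sqrt(3)*b/2)


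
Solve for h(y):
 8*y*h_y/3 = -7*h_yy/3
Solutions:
 h(y) = C1 + C2*erf(2*sqrt(7)*y/7)


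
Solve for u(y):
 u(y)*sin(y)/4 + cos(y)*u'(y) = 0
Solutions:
 u(y) = C1*cos(y)^(1/4)


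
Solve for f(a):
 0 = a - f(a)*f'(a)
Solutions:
 f(a) = -sqrt(C1 + a^2)
 f(a) = sqrt(C1 + a^2)


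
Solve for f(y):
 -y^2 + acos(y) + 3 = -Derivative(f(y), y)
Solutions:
 f(y) = C1 + y^3/3 - y*acos(y) - 3*y + sqrt(1 - y^2)


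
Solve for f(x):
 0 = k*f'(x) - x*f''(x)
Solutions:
 f(x) = C1 + x^(re(k) + 1)*(C2*sin(log(x)*Abs(im(k))) + C3*cos(log(x)*im(k)))


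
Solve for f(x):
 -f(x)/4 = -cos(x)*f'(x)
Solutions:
 f(x) = C1*(sin(x) + 1)^(1/8)/(sin(x) - 1)^(1/8)


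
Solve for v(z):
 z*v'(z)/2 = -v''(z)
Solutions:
 v(z) = C1 + C2*erf(z/2)


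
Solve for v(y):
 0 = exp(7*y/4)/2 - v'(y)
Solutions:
 v(y) = C1 + 2*exp(7*y/4)/7


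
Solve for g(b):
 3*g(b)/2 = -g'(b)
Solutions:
 g(b) = C1*exp(-3*b/2)


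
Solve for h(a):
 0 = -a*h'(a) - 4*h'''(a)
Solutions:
 h(a) = C1 + Integral(C2*airyai(-2^(1/3)*a/2) + C3*airybi(-2^(1/3)*a/2), a)


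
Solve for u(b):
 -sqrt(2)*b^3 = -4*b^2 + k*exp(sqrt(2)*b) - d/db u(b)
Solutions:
 u(b) = C1 + sqrt(2)*b^4/4 - 4*b^3/3 + sqrt(2)*k*exp(sqrt(2)*b)/2


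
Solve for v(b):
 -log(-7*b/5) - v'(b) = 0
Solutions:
 v(b) = C1 - b*log(-b) + b*(-log(7) + 1 + log(5))


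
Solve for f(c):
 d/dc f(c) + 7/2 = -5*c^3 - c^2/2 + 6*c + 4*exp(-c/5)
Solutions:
 f(c) = C1 - 5*c^4/4 - c^3/6 + 3*c^2 - 7*c/2 - 20*exp(-c/5)


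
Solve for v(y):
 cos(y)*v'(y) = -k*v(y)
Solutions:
 v(y) = C1*exp(k*(log(sin(y) - 1) - log(sin(y) + 1))/2)


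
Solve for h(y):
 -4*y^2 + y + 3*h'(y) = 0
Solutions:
 h(y) = C1 + 4*y^3/9 - y^2/6


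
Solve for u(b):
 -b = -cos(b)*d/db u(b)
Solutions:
 u(b) = C1 + Integral(b/cos(b), b)


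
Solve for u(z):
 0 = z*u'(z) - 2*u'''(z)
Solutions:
 u(z) = C1 + Integral(C2*airyai(2^(2/3)*z/2) + C3*airybi(2^(2/3)*z/2), z)


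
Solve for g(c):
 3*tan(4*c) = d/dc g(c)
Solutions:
 g(c) = C1 - 3*log(cos(4*c))/4


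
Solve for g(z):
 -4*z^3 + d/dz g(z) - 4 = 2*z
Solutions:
 g(z) = C1 + z^4 + z^2 + 4*z


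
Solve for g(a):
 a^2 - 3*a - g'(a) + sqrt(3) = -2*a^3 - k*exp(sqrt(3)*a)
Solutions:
 g(a) = C1 + a^4/2 + a^3/3 - 3*a^2/2 + sqrt(3)*a + sqrt(3)*k*exp(sqrt(3)*a)/3


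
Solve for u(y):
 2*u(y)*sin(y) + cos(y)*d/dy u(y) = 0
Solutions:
 u(y) = C1*cos(y)^2


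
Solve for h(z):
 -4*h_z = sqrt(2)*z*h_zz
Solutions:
 h(z) = C1 + C2*z^(1 - 2*sqrt(2))


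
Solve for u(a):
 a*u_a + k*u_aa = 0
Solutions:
 u(a) = C1 + C2*sqrt(k)*erf(sqrt(2)*a*sqrt(1/k)/2)


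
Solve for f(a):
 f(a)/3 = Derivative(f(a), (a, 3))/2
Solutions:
 f(a) = C3*exp(2^(1/3)*3^(2/3)*a/3) + (C1*sin(2^(1/3)*3^(1/6)*a/2) + C2*cos(2^(1/3)*3^(1/6)*a/2))*exp(-2^(1/3)*3^(2/3)*a/6)


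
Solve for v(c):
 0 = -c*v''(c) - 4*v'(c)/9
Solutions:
 v(c) = C1 + C2*c^(5/9)


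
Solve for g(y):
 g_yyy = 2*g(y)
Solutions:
 g(y) = C3*exp(2^(1/3)*y) + (C1*sin(2^(1/3)*sqrt(3)*y/2) + C2*cos(2^(1/3)*sqrt(3)*y/2))*exp(-2^(1/3)*y/2)


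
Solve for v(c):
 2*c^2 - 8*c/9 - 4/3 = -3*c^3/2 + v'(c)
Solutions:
 v(c) = C1 + 3*c^4/8 + 2*c^3/3 - 4*c^2/9 - 4*c/3


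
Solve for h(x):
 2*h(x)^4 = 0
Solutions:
 h(x) = 0


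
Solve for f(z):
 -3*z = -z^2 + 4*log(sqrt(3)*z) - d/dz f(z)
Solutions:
 f(z) = C1 - z^3/3 + 3*z^2/2 + 4*z*log(z) - 4*z + z*log(9)


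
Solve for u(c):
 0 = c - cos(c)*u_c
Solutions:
 u(c) = C1 + Integral(c/cos(c), c)


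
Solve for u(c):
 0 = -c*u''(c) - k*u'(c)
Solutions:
 u(c) = C1 + c^(1 - re(k))*(C2*sin(log(c)*Abs(im(k))) + C3*cos(log(c)*im(k)))


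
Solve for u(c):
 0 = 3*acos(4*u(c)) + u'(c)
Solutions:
 Integral(1/acos(4*_y), (_y, u(c))) = C1 - 3*c


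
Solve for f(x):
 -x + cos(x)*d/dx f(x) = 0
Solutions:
 f(x) = C1 + Integral(x/cos(x), x)


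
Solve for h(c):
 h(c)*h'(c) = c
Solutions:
 h(c) = -sqrt(C1 + c^2)
 h(c) = sqrt(C1 + c^2)


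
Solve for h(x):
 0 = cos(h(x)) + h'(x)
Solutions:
 h(x) = pi - asin((C1 + exp(2*x))/(C1 - exp(2*x)))
 h(x) = asin((C1 + exp(2*x))/(C1 - exp(2*x)))
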